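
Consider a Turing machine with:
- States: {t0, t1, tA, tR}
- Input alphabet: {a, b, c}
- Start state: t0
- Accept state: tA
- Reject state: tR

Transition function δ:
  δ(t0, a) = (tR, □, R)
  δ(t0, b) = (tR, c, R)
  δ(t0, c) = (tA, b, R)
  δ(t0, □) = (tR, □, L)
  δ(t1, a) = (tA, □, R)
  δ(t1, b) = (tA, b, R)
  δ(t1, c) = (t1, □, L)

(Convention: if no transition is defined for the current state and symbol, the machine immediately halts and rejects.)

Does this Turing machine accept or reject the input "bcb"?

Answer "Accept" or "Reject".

Execution trace:
Initial: [t0]bcb
Step 1: δ(t0, b) = (tR, c, R) → c[tR]cb

The machine reaches the reject state tR and halts.

Answer: Reject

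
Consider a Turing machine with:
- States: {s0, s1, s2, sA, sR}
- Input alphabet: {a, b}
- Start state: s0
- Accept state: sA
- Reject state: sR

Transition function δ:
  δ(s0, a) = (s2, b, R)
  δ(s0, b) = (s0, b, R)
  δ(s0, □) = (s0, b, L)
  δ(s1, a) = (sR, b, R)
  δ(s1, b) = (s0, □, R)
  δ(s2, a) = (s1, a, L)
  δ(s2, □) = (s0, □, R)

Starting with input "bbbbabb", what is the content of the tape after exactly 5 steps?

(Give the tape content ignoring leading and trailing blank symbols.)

Execution trace:
Initial: [s0]bbbbabb
Step 1: δ(s0, b) = (s0, b, R) → b[s0]bbbabb
Step 2: δ(s0, b) = (s0, b, R) → bb[s0]bbabb
Step 3: δ(s0, b) = (s0, b, R) → bbb[s0]babb
Step 4: δ(s0, b) = (s0, b, R) → bbbb[s0]abb
Step 5: δ(s0, a) = (s2, b, R) → bbbbb[s2]bb

No transition is defined for δ(s2, b). By convention the machine halts and rejects.

After 5 steps, the tape (ignoring leading/trailing blanks) is: bbbbbbb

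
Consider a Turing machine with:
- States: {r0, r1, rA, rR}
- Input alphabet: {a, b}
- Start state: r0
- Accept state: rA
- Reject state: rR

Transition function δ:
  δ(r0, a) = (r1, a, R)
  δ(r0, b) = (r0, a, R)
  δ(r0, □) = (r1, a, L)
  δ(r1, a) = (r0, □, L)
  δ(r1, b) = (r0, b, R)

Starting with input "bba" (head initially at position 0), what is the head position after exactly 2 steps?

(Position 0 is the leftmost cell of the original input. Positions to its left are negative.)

Execution trace (head position shown):
Step 0: [r0]bba  (head at position 0)
Step 1: move right → a[r0]ba  (head at position 1)
Step 2: move right → aa[r0]a  (head at position 2)

After 2 steps, the head is at position 2.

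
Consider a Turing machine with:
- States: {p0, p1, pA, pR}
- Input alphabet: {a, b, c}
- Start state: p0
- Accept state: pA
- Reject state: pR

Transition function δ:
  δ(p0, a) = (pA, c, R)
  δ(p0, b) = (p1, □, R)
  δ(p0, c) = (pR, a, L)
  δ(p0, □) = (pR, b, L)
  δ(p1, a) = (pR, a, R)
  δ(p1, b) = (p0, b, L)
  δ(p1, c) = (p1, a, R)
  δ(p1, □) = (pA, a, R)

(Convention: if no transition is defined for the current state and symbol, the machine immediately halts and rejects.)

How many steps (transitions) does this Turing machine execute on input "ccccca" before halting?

Execution trace:
Initial: [p0]ccccca
Step 1: δ(p0, c) = (pR, a, L) → [pR]□acccca

The machine reaches the reject state pR and halts.

The machine executed 1 step before halting.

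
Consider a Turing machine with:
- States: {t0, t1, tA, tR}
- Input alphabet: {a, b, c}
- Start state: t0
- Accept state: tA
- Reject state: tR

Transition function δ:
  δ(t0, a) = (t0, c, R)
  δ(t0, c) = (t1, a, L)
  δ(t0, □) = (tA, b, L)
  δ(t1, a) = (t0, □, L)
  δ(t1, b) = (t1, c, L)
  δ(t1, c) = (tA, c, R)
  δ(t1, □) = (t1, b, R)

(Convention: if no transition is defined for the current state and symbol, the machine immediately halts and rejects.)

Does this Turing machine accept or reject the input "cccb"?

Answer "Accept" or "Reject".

Execution trace:
Initial: [t0]cccb
Step 1: δ(t0, c) = (t1, a, L) → [t1]□accb
Step 2: δ(t1, □) = (t1, b, R) → b[t1]accb
Step 3: δ(t1, a) = (t0, □, L) → [t0]b□ccb

No transition is defined for δ(t0, b). By convention the machine halts and rejects.

Answer: Reject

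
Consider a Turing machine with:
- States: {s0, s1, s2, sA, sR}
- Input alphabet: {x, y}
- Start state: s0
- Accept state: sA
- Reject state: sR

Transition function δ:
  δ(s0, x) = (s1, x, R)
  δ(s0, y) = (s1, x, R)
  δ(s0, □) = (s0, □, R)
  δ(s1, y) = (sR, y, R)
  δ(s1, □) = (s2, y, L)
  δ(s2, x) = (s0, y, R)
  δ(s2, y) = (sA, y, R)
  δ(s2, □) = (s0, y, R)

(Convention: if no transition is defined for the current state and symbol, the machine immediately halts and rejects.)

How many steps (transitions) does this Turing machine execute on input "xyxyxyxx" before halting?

Execution trace:
Initial: [s0]xyxyxyxx
Step 1: δ(s0, x) = (s1, x, R) → x[s1]yxyxyxx
Step 2: δ(s1, y) = (sR, y, R) → xy[sR]xyxyxx

The machine reaches the reject state sR and halts.

The machine executed 2 steps before halting.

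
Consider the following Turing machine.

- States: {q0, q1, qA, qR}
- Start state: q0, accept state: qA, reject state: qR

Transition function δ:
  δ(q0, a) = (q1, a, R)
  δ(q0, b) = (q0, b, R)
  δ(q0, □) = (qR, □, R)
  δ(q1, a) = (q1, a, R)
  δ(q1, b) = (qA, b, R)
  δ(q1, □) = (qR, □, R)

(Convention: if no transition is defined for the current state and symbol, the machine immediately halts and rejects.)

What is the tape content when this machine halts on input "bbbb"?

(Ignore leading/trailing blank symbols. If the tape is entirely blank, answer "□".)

Execution trace:
Initial: [q0]bbbb
Step 1: δ(q0, b) = (q0, b, R) → b[q0]bbb
Step 2: δ(q0, b) = (q0, b, R) → bb[q0]bb
Step 3: δ(q0, b) = (q0, b, R) → bbb[q0]b
Step 4: δ(q0, b) = (q0, b, R) → bbbb[q0]□
Step 5: δ(q0, □) = (qR, □, R) → bbbb□[qR]□

The machine reaches the reject state qR and halts.

Final tape (ignoring leading/trailing blanks): bbbb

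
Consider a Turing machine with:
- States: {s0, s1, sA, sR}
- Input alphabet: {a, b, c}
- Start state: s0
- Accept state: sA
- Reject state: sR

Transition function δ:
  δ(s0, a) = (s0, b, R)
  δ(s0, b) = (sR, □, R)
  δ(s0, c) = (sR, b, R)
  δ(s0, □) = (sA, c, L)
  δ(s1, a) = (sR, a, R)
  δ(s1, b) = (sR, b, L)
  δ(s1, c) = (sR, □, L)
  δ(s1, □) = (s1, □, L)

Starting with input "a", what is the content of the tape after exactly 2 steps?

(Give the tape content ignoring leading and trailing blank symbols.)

Execution trace:
Initial: [s0]a
Step 1: δ(s0, a) = (s0, b, R) → b[s0]□
Step 2: δ(s0, □) = (sA, c, L) → [sA]bc

The machine reaches the accept state sA and halts.

After 2 steps, the tape (ignoring leading/trailing blanks) is: bc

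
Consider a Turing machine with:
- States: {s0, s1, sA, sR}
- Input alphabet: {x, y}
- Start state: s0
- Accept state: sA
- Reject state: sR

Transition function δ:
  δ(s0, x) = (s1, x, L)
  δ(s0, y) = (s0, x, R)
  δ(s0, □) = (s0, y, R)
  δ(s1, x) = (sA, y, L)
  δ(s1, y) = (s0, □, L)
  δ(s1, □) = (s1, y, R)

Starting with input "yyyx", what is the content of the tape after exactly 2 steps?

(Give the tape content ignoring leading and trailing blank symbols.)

Execution trace:
Initial: [s0]yyyx
Step 1: δ(s0, y) = (s0, x, R) → x[s0]yyx
Step 2: δ(s0, y) = (s0, x, R) → xx[s0]yx

After 2 steps, the tape (ignoring leading/trailing blanks) is: xxyx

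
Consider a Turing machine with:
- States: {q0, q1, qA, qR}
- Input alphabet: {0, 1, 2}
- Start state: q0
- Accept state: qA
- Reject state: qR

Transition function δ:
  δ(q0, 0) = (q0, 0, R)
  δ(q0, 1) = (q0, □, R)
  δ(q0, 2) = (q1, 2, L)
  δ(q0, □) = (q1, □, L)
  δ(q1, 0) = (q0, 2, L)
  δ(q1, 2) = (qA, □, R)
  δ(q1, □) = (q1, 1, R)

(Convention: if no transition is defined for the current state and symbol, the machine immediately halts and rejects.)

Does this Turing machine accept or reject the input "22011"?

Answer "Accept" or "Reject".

Execution trace:
Initial: [q0]22011
Step 1: δ(q0, 2) = (q1, 2, L) → [q1]□22011
Step 2: δ(q1, □) = (q1, 1, R) → 1[q1]22011
Step 3: δ(q1, 2) = (qA, □, R) → 1□[qA]2011

The machine reaches the accept state qA and halts.

Answer: Accept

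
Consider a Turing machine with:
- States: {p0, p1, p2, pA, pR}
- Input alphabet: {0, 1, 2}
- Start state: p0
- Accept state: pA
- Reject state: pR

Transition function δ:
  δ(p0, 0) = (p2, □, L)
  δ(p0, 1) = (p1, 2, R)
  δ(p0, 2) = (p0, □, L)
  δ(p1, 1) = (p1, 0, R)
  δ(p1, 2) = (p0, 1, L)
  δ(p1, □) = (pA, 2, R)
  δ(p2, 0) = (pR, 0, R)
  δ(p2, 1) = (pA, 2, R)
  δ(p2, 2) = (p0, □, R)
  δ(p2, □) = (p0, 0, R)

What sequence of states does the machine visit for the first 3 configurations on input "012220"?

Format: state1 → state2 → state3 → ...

Execution trace:
Initial: [p0]012220
Step 1: δ(p0, 0) = (p2, □, L) → [p2]□□12220
Step 2: δ(p2, □) = (p0, 0, R) → 0[p0]□12220

No transition is defined for δ(p0, □). By convention the machine halts and rejects.

State sequence: p0 → p2 → p0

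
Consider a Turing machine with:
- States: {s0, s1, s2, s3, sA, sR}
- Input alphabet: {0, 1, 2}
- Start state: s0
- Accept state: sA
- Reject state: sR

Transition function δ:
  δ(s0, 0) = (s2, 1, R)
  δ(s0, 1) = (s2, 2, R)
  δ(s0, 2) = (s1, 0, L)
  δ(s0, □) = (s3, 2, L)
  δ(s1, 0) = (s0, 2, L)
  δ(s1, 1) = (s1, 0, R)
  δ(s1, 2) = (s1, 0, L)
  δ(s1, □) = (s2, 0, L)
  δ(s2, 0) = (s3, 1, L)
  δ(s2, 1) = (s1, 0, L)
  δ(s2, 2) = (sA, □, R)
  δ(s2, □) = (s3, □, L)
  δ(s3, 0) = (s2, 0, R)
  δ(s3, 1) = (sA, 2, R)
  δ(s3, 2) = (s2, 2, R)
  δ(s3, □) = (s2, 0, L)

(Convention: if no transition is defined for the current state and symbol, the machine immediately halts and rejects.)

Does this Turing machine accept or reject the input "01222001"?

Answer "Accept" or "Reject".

Execution trace:
Initial: [s0]01222001
Step 1: δ(s0, 0) = (s2, 1, R) → 1[s2]1222001
Step 2: δ(s2, 1) = (s1, 0, L) → [s1]10222001
Step 3: δ(s1, 1) = (s1, 0, R) → 0[s1]0222001
Step 4: δ(s1, 0) = (s0, 2, L) → [s0]02222001
Step 5: δ(s0, 0) = (s2, 1, R) → 1[s2]2222001
Step 6: δ(s2, 2) = (sA, □, R) → 1□[sA]222001

The machine reaches the accept state sA and halts.

Answer: Accept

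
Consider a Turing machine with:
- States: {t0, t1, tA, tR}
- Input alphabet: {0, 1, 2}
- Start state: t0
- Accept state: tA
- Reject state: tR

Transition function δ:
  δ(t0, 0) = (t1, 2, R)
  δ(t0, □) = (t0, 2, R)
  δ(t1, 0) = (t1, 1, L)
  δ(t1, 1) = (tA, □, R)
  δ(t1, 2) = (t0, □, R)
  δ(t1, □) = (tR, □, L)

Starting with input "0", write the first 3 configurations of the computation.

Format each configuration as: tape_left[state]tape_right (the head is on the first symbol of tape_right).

Transitions applied:
Step 1: δ(t0, 0) = (t1, 2, R)
Step 2: δ(t1, □) = (tR, □, L)

The first 3 configurations are:
[t0]0 ⊢ 2[t1]□ ⊢ [tR]2□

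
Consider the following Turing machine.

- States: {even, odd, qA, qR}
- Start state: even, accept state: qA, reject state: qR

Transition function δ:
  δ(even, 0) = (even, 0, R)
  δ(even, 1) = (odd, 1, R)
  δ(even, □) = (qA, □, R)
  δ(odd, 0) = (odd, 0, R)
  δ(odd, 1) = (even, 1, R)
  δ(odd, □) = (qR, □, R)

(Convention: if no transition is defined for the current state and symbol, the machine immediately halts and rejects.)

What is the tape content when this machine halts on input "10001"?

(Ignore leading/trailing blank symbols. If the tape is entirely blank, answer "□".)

Execution trace:
Initial: [even]10001
Step 1: δ(even, 1) = (odd, 1, R) → 1[odd]0001
Step 2: δ(odd, 0) = (odd, 0, R) → 10[odd]001
Step 3: δ(odd, 0) = (odd, 0, R) → 100[odd]01
Step 4: δ(odd, 0) = (odd, 0, R) → 1000[odd]1
Step 5: δ(odd, 1) = (even, 1, R) → 10001[even]□
Step 6: δ(even, □) = (qA, □, R) → 10001□[qA]□

The machine reaches the accept state qA and halts.

Final tape (ignoring leading/trailing blanks): 10001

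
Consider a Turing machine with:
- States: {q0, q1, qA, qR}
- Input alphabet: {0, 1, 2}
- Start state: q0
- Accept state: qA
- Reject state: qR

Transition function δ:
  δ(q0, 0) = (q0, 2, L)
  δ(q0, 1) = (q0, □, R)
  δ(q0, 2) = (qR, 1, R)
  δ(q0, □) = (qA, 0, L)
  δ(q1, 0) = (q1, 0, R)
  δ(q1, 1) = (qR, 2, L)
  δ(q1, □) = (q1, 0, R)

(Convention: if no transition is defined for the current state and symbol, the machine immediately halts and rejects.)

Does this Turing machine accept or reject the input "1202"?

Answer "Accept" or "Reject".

Execution trace:
Initial: [q0]1202
Step 1: δ(q0, 1) = (q0, □, R) → □[q0]202
Step 2: δ(q0, 2) = (qR, 1, R) → □1[qR]02

The machine reaches the reject state qR and halts.

Answer: Reject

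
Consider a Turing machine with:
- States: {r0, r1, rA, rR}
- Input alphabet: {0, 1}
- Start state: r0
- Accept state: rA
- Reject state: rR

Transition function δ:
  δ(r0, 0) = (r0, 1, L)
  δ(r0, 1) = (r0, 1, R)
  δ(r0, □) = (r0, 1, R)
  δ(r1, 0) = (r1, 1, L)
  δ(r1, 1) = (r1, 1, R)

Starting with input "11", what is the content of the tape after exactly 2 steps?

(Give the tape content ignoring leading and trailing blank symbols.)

Execution trace:
Initial: [r0]11
Step 1: δ(r0, 1) = (r0, 1, R) → 1[r0]1
Step 2: δ(r0, 1) = (r0, 1, R) → 11[r0]□

After 2 steps, the tape (ignoring leading/trailing blanks) is: 11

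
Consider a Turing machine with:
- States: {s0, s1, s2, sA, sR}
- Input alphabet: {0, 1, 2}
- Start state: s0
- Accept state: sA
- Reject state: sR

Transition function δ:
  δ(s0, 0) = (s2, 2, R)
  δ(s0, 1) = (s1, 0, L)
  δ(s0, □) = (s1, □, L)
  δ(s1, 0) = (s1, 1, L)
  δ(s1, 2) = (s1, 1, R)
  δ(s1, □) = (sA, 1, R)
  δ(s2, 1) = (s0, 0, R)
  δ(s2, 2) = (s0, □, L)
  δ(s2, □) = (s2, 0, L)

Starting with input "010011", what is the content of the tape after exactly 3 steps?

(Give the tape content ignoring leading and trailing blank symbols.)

Execution trace:
Initial: [s0]010011
Step 1: δ(s0, 0) = (s2, 2, R) → 2[s2]10011
Step 2: δ(s2, 1) = (s0, 0, R) → 20[s0]0011
Step 3: δ(s0, 0) = (s2, 2, R) → 202[s2]011

No transition is defined for δ(s2, 0). By convention the machine halts and rejects.

After 3 steps, the tape (ignoring leading/trailing blanks) is: 202011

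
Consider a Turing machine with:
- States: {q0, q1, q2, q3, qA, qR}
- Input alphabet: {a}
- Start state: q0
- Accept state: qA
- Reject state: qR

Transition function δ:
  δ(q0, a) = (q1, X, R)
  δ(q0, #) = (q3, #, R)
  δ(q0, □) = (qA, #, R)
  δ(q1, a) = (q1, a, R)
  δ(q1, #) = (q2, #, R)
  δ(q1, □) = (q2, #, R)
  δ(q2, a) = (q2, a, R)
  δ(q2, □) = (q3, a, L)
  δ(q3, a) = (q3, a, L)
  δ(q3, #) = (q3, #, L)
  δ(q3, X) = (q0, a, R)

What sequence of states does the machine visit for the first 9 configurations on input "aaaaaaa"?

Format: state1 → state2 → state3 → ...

Execution trace:
Initial: [q0]aaaaaaa
Step 1: δ(q0, a) = (q1, X, R) → X[q1]aaaaaa
Step 2: δ(q1, a) = (q1, a, R) → Xa[q1]aaaaa
Step 3: δ(q1, a) = (q1, a, R) → Xaa[q1]aaaa
Step 4: δ(q1, a) = (q1, a, R) → Xaaa[q1]aaa
Step 5: δ(q1, a) = (q1, a, R) → Xaaaa[q1]aa
Step 6: δ(q1, a) = (q1, a, R) → Xaaaaa[q1]a
Step 7: δ(q1, a) = (q1, a, R) → Xaaaaaa[q1]□
Step 8: δ(q1, □) = (q2, #, R) → Xaaaaaa#[q2]□

State sequence: q0 → q1 → q1 → q1 → q1 → q1 → q1 → q1 → q2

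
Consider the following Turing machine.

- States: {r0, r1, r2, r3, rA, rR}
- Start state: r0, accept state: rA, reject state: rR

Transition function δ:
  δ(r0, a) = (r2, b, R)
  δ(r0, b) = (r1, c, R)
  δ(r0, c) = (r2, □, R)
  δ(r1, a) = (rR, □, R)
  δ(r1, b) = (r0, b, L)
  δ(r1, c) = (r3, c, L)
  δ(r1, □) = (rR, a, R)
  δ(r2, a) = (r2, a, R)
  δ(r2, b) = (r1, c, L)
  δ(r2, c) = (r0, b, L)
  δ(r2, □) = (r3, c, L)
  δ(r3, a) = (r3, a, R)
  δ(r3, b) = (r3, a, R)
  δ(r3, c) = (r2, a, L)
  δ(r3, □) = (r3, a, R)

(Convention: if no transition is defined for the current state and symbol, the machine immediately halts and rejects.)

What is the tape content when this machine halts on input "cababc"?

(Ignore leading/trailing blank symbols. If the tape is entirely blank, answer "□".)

Execution trace:
Initial: [r0]cababc
Step 1: δ(r0, c) = (r2, □, R) → □[r2]ababc
Step 2: δ(r2, a) = (r2, a, R) → □a[r2]babc
Step 3: δ(r2, b) = (r1, c, L) → □[r1]acabc
Step 4: δ(r1, a) = (rR, □, R) → □□[rR]cabc

The machine reaches the reject state rR and halts.

Final tape (ignoring leading/trailing blanks): cabc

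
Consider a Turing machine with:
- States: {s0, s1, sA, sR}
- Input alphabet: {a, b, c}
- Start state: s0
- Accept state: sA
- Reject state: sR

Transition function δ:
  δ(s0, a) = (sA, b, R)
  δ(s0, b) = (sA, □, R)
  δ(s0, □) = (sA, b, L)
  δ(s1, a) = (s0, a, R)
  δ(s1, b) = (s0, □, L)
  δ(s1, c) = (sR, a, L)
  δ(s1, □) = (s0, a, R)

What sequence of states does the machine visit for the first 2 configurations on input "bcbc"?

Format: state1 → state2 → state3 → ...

Execution trace:
Initial: [s0]bcbc
Step 1: δ(s0, b) = (sA, □, R) → □[sA]cbc

The machine reaches the accept state sA and halts.

State sequence: s0 → sA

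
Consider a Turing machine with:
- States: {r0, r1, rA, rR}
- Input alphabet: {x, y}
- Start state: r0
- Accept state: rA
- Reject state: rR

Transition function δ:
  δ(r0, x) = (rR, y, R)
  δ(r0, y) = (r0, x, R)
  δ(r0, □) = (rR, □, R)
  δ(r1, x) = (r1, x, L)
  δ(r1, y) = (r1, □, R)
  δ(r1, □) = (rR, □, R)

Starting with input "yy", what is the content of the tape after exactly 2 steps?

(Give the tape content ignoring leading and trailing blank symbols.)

Execution trace:
Initial: [r0]yy
Step 1: δ(r0, y) = (r0, x, R) → x[r0]y
Step 2: δ(r0, y) = (r0, x, R) → xx[r0]□

After 2 steps, the tape (ignoring leading/trailing blanks) is: xx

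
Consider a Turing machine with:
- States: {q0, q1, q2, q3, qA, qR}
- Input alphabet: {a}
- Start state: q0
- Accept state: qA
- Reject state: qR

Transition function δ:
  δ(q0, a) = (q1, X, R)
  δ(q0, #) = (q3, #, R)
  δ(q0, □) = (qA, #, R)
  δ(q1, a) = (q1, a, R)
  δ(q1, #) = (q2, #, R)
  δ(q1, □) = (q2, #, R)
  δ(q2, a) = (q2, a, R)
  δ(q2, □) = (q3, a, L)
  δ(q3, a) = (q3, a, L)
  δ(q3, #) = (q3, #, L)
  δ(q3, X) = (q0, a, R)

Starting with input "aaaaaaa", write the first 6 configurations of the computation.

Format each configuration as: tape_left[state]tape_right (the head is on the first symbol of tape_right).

Transitions applied:
Step 1: δ(q0, a) = (q1, X, R)
Step 2: δ(q1, a) = (q1, a, R)
Step 3: δ(q1, a) = (q1, a, R)
Step 4: δ(q1, a) = (q1, a, R)
Step 5: δ(q1, a) = (q1, a, R)

The first 6 configurations are:
[q0]aaaaaaa ⊢ X[q1]aaaaaa ⊢ Xa[q1]aaaaa ⊢ Xaa[q1]aaaa ⊢ Xaaa[q1]aaa ⊢ Xaaaa[q1]aa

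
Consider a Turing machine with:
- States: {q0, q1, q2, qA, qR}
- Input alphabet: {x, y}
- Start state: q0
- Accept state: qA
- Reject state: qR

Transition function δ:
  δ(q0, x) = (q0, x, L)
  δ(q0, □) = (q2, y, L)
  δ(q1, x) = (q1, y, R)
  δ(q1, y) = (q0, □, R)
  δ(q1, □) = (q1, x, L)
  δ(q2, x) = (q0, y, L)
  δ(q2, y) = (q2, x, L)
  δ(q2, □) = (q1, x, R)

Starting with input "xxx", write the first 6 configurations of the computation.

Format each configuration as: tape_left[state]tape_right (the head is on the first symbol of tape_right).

Transitions applied:
Step 1: δ(q0, x) = (q0, x, L)
Step 2: δ(q0, □) = (q2, y, L)
Step 3: δ(q2, □) = (q1, x, R)
Step 4: δ(q1, y) = (q0, □, R)
Step 5: δ(q0, x) = (q0, x, L)

The first 6 configurations are:
[q0]xxx ⊢ [q0]□xxx ⊢ [q2]□yxxx ⊢ x[q1]yxxx ⊢ x□[q0]xxx ⊢ x[q0]□xxx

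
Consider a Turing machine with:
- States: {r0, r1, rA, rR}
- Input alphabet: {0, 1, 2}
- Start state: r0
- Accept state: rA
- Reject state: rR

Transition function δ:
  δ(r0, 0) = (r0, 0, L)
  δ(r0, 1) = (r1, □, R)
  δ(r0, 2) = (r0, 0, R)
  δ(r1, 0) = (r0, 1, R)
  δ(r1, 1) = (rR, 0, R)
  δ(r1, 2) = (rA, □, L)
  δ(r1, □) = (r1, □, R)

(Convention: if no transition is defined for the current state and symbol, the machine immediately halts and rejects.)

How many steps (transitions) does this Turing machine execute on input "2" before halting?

Execution trace:
Initial: [r0]2
Step 1: δ(r0, 2) = (r0, 0, R) → 0[r0]□

No transition is defined for δ(r0, □). By convention the machine halts and rejects.

The machine executed 1 step before halting.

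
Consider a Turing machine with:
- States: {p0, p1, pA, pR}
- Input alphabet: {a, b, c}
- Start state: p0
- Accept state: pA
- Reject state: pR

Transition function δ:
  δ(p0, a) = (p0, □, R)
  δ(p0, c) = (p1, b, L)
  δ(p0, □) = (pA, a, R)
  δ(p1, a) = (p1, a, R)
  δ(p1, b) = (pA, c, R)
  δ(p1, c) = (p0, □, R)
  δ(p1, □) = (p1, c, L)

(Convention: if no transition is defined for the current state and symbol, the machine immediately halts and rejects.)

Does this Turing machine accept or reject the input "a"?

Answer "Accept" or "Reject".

Execution trace:
Initial: [p0]a
Step 1: δ(p0, a) = (p0, □, R) → □[p0]□
Step 2: δ(p0, □) = (pA, a, R) → □a[pA]□

The machine reaches the accept state pA and halts.

Answer: Accept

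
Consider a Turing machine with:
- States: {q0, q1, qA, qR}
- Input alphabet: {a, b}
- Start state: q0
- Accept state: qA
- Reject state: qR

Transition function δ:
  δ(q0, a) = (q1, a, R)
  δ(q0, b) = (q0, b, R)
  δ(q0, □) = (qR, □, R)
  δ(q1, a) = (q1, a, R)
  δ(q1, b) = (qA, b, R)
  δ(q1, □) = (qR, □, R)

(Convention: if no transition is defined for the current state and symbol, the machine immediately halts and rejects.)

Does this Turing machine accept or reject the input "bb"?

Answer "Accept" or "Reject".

Execution trace:
Initial: [q0]bb
Step 1: δ(q0, b) = (q0, b, R) → b[q0]b
Step 2: δ(q0, b) = (q0, b, R) → bb[q0]□
Step 3: δ(q0, □) = (qR, □, R) → bb□[qR]□

The machine reaches the reject state qR and halts.

Answer: Reject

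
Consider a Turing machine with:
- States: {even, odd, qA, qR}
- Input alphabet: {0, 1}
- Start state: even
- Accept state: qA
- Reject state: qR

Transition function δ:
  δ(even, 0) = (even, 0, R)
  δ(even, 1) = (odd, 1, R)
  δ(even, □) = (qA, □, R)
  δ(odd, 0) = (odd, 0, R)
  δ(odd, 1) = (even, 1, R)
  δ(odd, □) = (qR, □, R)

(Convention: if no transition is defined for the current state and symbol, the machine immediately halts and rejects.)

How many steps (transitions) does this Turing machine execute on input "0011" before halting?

Execution trace:
Initial: [even]0011
Step 1: δ(even, 0) = (even, 0, R) → 0[even]011
Step 2: δ(even, 0) = (even, 0, R) → 00[even]11
Step 3: δ(even, 1) = (odd, 1, R) → 001[odd]1
Step 4: δ(odd, 1) = (even, 1, R) → 0011[even]□
Step 5: δ(even, □) = (qA, □, R) → 0011□[qA]□

The machine reaches the accept state qA and halts.

The machine executed 5 steps before halting.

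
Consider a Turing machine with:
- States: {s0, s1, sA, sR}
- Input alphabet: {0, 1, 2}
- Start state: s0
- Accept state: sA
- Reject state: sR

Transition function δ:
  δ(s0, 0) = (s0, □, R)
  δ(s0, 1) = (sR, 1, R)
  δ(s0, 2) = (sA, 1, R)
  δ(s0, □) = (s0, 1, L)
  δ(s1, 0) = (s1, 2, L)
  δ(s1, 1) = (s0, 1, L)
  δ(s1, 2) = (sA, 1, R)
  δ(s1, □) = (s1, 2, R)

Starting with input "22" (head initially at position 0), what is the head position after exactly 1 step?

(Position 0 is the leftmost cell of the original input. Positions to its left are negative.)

Execution trace (head position shown):
Step 0: [s0]22  (head at position 0)
Step 1: move right → 1[sA]2  (head at position 1)

After 1 step, the head is at position 1.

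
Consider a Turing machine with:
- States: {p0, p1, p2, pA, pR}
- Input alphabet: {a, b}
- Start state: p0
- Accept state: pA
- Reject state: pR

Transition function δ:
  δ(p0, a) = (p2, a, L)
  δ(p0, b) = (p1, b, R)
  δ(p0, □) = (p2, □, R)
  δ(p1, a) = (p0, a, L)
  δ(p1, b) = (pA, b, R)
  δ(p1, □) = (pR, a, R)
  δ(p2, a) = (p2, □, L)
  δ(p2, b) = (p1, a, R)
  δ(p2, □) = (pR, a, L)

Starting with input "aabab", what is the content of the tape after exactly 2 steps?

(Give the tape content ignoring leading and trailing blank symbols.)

Execution trace:
Initial: [p0]aabab
Step 1: δ(p0, a) = (p2, a, L) → [p2]□aabab
Step 2: δ(p2, □) = (pR, a, L) → [pR]□aaabab

The machine reaches the reject state pR and halts.

After 2 steps, the tape (ignoring leading/trailing blanks) is: aaabab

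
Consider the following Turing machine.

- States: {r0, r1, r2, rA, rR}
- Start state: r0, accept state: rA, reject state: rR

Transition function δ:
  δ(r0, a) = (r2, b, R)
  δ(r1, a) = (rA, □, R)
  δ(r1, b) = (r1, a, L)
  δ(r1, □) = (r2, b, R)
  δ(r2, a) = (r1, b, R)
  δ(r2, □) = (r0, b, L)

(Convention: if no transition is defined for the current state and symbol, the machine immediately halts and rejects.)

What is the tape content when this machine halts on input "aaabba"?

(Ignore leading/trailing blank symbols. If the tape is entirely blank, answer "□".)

Execution trace:
Initial: [r0]aaabba
Step 1: δ(r0, a) = (r2, b, R) → b[r2]aabba
Step 2: δ(r2, a) = (r1, b, R) → bb[r1]abba
Step 3: δ(r1, a) = (rA, □, R) → bb□[rA]bba

The machine reaches the accept state rA and halts.

Final tape (ignoring leading/trailing blanks): bb□bba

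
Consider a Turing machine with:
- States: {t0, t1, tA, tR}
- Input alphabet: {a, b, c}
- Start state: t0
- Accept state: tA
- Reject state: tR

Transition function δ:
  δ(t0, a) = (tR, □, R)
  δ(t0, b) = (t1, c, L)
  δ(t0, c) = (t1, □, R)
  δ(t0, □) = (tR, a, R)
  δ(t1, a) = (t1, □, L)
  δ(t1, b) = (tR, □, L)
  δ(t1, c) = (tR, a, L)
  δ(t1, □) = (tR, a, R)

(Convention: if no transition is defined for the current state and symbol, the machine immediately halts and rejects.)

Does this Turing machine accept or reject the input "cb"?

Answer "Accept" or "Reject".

Execution trace:
Initial: [t0]cb
Step 1: δ(t0, c) = (t1, □, R) → □[t1]b
Step 2: δ(t1, b) = (tR, □, L) → [tR]□□

The machine reaches the reject state tR and halts.

Answer: Reject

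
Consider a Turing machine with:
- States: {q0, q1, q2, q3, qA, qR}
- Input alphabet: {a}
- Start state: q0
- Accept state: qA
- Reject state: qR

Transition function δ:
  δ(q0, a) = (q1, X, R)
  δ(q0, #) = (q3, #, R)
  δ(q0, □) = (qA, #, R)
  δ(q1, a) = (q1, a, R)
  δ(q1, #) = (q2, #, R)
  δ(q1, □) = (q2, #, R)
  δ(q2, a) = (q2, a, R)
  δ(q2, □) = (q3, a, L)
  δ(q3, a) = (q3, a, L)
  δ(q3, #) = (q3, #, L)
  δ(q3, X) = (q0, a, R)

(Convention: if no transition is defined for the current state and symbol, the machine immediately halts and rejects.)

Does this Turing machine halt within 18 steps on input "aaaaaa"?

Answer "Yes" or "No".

Execution trace:
Initial: [q0]aaaaaa
Step 1: δ(q0, a) = (q1, X, R) → X[q1]aaaaa
Step 2: δ(q1, a) = (q1, a, R) → Xa[q1]aaaa
Step 3: δ(q1, a) = (q1, a, R) → Xaa[q1]aaa
Step 4: δ(q1, a) = (q1, a, R) → Xaaa[q1]aa
Step 5: δ(q1, a) = (q1, a, R) → Xaaaa[q1]a
Step 6: δ(q1, a) = (q1, a, R) → Xaaaaa[q1]□
Step 7: δ(q1, □) = (q2, #, R) → Xaaaaa#[q2]□
Step 8: δ(q2, □) = (q3, a, L) → Xaaaaa[q3]#a
Step 9: δ(q3, #) = (q3, #, L) → Xaaaa[q3]a#a
Step 10: δ(q3, a) = (q3, a, L) → Xaaa[q3]aa#a
Step 11: δ(q3, a) = (q3, a, L) → Xaa[q3]aaa#a
Step 12: δ(q3, a) = (q3, a, L) → Xa[q3]aaaa#a
Step 13: δ(q3, a) = (q3, a, L) → X[q3]aaaaa#a
Step 14: δ(q3, a) = (q3, a, L) → [q3]Xaaaaa#a
Step 15: δ(q3, X) = (q0, a, R) → a[q0]aaaaa#a
Step 16: δ(q0, a) = (q1, X, R) → aX[q1]aaaa#a
Step 17: δ(q1, a) = (q1, a, R) → aXa[q1]aaa#a
Step 18: δ(q1, a) = (q1, a, R) → aXaa[q1]aa#a

The machine has not reached a halting state after 18 steps.
The machine did not halt within the 18-step bound.

Answer: No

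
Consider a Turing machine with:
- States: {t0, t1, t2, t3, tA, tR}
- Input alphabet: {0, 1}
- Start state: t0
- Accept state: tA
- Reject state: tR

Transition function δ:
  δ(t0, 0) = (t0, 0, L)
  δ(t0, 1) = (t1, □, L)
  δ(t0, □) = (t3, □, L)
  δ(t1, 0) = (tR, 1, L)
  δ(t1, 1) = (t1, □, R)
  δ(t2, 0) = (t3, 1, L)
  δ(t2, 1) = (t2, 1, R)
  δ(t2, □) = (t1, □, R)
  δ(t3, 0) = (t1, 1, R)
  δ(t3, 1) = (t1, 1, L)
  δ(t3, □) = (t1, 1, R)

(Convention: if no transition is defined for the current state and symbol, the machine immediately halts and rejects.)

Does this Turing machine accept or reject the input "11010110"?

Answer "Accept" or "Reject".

Execution trace:
Initial: [t0]11010110
Step 1: δ(t0, 1) = (t1, □, L) → [t1]□□1010110

No transition is defined for δ(t1, □). By convention the machine halts and rejects.

Answer: Reject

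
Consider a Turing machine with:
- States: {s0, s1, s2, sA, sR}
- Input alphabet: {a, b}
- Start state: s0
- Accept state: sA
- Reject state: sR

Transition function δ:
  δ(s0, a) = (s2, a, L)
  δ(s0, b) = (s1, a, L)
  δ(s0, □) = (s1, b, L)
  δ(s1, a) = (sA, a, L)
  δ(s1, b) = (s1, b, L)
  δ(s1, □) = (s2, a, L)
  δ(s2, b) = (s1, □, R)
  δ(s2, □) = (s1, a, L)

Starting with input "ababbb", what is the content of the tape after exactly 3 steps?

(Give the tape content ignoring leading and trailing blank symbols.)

Execution trace:
Initial: [s0]ababbb
Step 1: δ(s0, a) = (s2, a, L) → [s2]□ababbb
Step 2: δ(s2, □) = (s1, a, L) → [s1]□aababbb
Step 3: δ(s1, □) = (s2, a, L) → [s2]□aaababbb

After 3 steps, the tape (ignoring leading/trailing blanks) is: aaababbb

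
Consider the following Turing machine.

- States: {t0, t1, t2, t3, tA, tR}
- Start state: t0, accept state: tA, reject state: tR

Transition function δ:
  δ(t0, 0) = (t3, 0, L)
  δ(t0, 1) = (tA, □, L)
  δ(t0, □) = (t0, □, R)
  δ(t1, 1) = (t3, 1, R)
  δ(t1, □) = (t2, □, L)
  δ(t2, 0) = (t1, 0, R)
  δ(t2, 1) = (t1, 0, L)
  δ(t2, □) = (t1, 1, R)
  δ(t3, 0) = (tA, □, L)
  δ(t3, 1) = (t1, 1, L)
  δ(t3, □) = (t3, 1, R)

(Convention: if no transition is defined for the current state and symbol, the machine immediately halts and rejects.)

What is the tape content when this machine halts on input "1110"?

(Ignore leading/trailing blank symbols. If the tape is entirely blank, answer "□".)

Execution trace:
Initial: [t0]1110
Step 1: δ(t0, 1) = (tA, □, L) → [tA]□□110

The machine reaches the accept state tA and halts.

Final tape (ignoring leading/trailing blanks): 110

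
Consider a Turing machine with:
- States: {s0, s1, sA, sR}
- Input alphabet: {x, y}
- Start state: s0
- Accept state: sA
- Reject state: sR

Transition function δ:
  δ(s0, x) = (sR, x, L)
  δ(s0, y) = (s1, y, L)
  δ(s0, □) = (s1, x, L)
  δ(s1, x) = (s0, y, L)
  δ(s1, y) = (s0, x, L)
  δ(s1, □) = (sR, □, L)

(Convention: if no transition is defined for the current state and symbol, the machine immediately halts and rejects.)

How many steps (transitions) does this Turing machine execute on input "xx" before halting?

Execution trace:
Initial: [s0]xx
Step 1: δ(s0, x) = (sR, x, L) → [sR]□xx

The machine reaches the reject state sR and halts.

The machine executed 1 step before halting.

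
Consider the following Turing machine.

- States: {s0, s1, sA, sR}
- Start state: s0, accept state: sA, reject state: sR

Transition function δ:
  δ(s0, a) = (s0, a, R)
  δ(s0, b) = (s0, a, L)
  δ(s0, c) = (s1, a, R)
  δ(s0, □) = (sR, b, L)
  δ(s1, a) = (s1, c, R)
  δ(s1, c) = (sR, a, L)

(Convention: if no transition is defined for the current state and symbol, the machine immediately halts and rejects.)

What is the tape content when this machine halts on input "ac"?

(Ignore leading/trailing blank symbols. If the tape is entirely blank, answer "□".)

Execution trace:
Initial: [s0]ac
Step 1: δ(s0, a) = (s0, a, R) → a[s0]c
Step 2: δ(s0, c) = (s1, a, R) → aa[s1]□

No transition is defined for δ(s1, □). By convention the machine halts and rejects.

Final tape (ignoring leading/trailing blanks): aa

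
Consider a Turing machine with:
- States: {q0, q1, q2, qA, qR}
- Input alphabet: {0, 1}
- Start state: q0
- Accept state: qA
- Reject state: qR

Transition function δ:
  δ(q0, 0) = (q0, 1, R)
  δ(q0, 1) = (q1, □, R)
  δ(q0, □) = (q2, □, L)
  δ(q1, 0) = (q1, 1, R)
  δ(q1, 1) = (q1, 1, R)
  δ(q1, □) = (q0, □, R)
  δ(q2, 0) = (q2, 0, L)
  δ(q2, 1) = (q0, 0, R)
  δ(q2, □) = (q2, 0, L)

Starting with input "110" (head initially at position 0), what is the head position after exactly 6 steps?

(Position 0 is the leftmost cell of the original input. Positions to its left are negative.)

Execution trace (head position shown):
Step 0: [q0]110  (head at position 0)
Step 1: move right → □[q1]10  (head at position 1)
Step 2: move right → □1[q1]0  (head at position 2)
Step 3: move right → □11[q1]□  (head at position 3)
Step 4: move right → □11□[q0]□  (head at position 4)
Step 5: move left → □11[q2]□□  (head at position 3)
Step 6: move left → □1[q2]10□  (head at position 2)

After 6 steps, the head is at position 2.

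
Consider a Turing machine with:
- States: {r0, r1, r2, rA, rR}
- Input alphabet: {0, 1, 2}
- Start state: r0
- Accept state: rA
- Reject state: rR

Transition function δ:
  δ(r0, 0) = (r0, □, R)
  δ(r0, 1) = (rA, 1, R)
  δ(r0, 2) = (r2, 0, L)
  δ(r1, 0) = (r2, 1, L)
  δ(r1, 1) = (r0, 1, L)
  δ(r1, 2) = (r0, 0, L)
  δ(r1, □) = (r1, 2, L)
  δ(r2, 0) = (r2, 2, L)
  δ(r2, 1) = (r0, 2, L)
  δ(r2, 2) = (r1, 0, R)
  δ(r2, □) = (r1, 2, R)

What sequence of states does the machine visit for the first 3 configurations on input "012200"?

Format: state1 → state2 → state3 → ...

Execution trace:
Initial: [r0]012200
Step 1: δ(r0, 0) = (r0, □, R) → □[r0]12200
Step 2: δ(r0, 1) = (rA, 1, R) → □1[rA]2200

The machine reaches the accept state rA and halts.

State sequence: r0 → r0 → rA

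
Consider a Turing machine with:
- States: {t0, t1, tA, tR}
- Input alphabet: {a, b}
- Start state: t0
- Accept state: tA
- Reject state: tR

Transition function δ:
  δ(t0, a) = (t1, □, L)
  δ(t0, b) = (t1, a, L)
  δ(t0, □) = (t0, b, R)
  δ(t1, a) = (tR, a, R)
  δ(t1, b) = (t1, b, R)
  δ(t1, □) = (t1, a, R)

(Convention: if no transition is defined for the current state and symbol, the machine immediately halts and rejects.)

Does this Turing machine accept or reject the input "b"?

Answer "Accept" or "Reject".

Execution trace:
Initial: [t0]b
Step 1: δ(t0, b) = (t1, a, L) → [t1]□a
Step 2: δ(t1, □) = (t1, a, R) → a[t1]a
Step 3: δ(t1, a) = (tR, a, R) → aa[tR]□

The machine reaches the reject state tR and halts.

Answer: Reject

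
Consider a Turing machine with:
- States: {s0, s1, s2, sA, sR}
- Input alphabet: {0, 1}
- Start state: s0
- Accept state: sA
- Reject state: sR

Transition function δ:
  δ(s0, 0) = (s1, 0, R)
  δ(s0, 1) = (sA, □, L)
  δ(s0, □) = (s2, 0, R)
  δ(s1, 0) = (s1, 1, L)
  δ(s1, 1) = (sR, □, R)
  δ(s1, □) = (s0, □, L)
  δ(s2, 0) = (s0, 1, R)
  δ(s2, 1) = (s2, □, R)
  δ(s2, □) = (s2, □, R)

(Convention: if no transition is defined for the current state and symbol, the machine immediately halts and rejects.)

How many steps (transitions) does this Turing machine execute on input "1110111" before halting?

Execution trace:
Initial: [s0]1110111
Step 1: δ(s0, 1) = (sA, □, L) → [sA]□□110111

The machine reaches the accept state sA and halts.

The machine executed 1 step before halting.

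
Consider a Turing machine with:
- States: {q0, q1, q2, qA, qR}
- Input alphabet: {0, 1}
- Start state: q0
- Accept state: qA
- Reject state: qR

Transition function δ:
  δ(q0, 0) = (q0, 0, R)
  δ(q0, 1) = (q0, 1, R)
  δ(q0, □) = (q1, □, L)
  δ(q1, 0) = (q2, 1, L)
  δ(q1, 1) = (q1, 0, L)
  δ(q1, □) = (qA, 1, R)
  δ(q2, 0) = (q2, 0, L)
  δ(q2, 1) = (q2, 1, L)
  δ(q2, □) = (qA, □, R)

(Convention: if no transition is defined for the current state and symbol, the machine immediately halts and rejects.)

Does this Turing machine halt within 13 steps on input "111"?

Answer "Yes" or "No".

Execution trace:
Initial: [q0]111
Step 1: δ(q0, 1) = (q0, 1, R) → 1[q0]11
Step 2: δ(q0, 1) = (q0, 1, R) → 11[q0]1
Step 3: δ(q0, 1) = (q0, 1, R) → 111[q0]□
Step 4: δ(q0, □) = (q1, □, L) → 11[q1]1□
Step 5: δ(q1, 1) = (q1, 0, L) → 1[q1]10□
Step 6: δ(q1, 1) = (q1, 0, L) → [q1]100□
Step 7: δ(q1, 1) = (q1, 0, L) → [q1]□000□
Step 8: δ(q1, □) = (qA, 1, R) → 1[qA]000□

The machine reaches the accept state qA and halts.
The machine halted after 8 steps (within the 13-step bound).

Answer: Yes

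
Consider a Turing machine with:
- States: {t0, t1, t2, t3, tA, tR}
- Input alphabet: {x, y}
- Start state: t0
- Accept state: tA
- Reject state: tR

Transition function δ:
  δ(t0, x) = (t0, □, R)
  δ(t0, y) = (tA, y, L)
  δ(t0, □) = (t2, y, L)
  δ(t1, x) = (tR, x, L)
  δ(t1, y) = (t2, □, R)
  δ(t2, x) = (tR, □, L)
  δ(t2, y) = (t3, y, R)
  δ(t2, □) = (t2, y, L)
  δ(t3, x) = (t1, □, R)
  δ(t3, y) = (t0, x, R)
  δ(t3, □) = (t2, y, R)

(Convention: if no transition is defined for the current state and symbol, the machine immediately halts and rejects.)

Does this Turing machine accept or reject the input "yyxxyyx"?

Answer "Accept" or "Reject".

Execution trace:
Initial: [t0]yyxxyyx
Step 1: δ(t0, y) = (tA, y, L) → [tA]□yyxxyyx

The machine reaches the accept state tA and halts.

Answer: Accept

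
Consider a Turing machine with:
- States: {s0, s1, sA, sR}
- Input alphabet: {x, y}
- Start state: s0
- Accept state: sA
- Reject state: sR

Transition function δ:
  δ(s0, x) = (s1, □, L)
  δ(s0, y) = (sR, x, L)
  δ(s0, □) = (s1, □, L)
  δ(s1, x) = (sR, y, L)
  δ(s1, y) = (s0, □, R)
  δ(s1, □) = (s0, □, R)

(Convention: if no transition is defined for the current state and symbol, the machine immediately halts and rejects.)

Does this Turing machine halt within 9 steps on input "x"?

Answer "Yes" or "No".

Execution trace:
Initial: [s0]x
Step 1: δ(s0, x) = (s1, □, L) → [s1]□□
Step 2: δ(s1, □) = (s0, □, R) → □[s0]□
Step 3: δ(s0, □) = (s1, □, L) → [s1]□□
Step 4: δ(s1, □) = (s0, □, R) → □[s0]□
Step 5: δ(s0, □) = (s1, □, L) → [s1]□□
Step 6: δ(s1, □) = (s0, □, R) → □[s0]□
Step 7: δ(s0, □) = (s1, □, L) → [s1]□□
Step 8: δ(s1, □) = (s0, □, R) → □[s0]□
Step 9: δ(s0, □) = (s1, □, L) → [s1]□□

The machine has not reached a halting state after 9 steps.
The machine did not halt within the 9-step bound.

Answer: No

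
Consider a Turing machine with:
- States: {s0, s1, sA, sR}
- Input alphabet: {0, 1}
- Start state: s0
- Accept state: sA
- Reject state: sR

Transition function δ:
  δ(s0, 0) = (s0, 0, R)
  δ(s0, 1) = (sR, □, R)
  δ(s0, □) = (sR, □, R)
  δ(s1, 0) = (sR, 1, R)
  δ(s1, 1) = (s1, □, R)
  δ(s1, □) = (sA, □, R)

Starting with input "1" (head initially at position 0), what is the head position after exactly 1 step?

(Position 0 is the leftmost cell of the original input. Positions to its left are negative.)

Execution trace (head position shown):
Step 0: [s0]1  (head at position 0)
Step 1: move right → □[sR]□  (head at position 1)

After 1 step, the head is at position 1.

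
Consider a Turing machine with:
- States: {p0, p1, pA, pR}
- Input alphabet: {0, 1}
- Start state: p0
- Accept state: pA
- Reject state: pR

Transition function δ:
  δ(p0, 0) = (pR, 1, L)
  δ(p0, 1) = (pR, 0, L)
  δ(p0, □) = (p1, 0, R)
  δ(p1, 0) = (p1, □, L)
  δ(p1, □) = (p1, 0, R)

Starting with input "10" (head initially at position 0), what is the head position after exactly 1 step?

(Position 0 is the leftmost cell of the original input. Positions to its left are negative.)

Execution trace (head position shown):
Step 0: [p0]10  (head at position 0)
Step 1: move left → [pR]□00  (head at position -1)

After 1 step, the head is at position -1.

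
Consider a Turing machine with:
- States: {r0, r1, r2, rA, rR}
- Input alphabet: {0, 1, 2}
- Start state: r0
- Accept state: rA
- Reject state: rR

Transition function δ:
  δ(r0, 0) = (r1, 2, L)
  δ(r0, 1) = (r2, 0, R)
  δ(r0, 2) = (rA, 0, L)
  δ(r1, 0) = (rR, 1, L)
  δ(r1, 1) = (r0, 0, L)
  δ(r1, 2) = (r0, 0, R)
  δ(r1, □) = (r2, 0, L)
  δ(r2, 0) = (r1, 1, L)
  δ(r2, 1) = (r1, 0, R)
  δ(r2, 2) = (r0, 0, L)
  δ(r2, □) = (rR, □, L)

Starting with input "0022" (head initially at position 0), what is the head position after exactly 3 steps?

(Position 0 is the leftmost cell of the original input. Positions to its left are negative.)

Execution trace (head position shown):
Step 0: [r0]0022  (head at position 0)
Step 1: move left → [r1]□2022  (head at position -1)
Step 2: move left → [r2]□02022  (head at position -2)
Step 3: move left → [rR]□□02022  (head at position -3)

After 3 steps, the head is at position -3.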